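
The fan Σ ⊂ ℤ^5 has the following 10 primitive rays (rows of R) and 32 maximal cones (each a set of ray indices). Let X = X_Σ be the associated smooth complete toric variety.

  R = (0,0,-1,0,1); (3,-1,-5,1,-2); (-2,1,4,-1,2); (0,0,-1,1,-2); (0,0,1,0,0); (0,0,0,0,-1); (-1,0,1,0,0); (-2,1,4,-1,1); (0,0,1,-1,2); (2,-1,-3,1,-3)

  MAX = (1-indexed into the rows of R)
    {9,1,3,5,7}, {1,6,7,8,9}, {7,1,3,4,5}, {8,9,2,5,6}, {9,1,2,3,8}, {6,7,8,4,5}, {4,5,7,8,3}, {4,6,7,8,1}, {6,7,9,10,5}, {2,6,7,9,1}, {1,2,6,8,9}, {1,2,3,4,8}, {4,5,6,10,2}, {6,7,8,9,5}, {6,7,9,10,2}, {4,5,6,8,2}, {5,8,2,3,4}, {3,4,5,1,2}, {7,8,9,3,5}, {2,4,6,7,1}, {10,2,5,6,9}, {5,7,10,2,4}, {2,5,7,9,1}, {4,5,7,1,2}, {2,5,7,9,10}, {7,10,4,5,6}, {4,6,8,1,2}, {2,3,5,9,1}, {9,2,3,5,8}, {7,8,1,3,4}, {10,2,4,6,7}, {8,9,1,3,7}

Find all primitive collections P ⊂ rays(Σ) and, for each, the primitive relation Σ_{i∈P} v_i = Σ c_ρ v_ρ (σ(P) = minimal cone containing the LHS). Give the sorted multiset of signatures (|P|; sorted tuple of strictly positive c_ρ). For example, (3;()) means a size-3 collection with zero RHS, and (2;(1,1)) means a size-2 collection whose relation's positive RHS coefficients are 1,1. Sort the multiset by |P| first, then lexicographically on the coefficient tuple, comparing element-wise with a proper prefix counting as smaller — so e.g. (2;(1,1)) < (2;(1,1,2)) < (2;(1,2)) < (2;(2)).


10 collections generate NE(X_Σ); each relation:

  {4,9}:  v_{4} + v_{9} = 0  so sig = (2;())
  {3,6}:  v_{3} + v_{6} = v_{8}  so sig = (2;(1))
  {1,10}:  v_{1} + v_{10} = v_{2} + v_{7}  so sig = (2;(1,1))
  {3,10}:  v_{3} + v_{10} = v_{5} + v_{6}  so sig = (2;(1,1))
  {8,10}:  v_{8} + v_{10} = v_{5} + 2·v_{6}  so sig = (2;(1,2))
  {1,5,6}:  v_{1} + v_{5} + v_{6} = 0  so sig = (3;())
  {2,3,7}:  v_{2} + v_{3} + v_{7} = 0  so sig = (3;())
  {1,5,8}:  v_{1} + v_{5} + v_{8} = v_{3}  so sig = (3;(1))
  {2,7,8}:  v_{2} + v_{7} + v_{8} = v_{6}  so sig = (3;(1))
  {2,5,6,7}:  v_{2} + v_{5} + v_{6} + v_{7} = v_{10}  so sig = (4;(1))

Sorted signature multiset PRS(X):
    |P|=2: 5 collections, coeffs (), (1), (1,1), (1,1), (1,2)
    |P|=3: 4 collections, coeffs (), (), (1), (1)
    |P|=4: 1 collection, coeffs (1)


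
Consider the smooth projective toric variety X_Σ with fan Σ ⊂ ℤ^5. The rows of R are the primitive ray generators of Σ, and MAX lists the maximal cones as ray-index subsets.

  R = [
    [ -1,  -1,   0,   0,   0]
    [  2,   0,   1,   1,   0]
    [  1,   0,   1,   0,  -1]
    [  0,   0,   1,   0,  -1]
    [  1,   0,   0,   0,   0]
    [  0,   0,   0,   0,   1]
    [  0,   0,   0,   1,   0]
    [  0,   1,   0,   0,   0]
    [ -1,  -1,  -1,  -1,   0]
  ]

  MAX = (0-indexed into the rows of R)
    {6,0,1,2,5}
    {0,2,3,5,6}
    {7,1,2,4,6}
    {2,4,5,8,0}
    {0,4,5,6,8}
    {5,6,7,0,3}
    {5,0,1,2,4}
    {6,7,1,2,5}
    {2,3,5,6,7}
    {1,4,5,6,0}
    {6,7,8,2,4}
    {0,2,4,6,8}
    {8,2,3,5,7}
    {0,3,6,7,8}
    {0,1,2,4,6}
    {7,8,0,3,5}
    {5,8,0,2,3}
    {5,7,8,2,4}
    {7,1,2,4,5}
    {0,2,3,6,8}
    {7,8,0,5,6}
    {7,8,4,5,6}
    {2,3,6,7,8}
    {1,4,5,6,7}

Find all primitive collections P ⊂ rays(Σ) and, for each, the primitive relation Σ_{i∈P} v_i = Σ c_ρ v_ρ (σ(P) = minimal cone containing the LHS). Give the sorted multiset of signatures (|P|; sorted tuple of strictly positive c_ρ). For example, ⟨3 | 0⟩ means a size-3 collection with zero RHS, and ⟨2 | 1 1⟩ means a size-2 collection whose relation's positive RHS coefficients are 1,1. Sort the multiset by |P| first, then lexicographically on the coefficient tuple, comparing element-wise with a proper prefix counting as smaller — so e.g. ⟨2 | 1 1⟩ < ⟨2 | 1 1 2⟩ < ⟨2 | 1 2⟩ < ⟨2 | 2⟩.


9 collections generate NE(X_Σ); each relation:

  {3,4}:  v_{3} + v_{4} = v_{2}  so sig = ⟨2 | 1⟩
  {1,3}:  v_{1} + v_{3} = 2·v_{2} + v_{5} + v_{6}  so sig = ⟨2 | 1 1 2⟩
  {1,8}:  v_{1} + v_{8} = v_{0} + 2·v_{4}  so sig = ⟨2 | 1 2⟩
  {0,4,7}:  v_{0} + v_{4} + v_{7} = 0  so sig = ⟨3 | 0⟩
  {0,2,7}:  v_{0} + v_{2} + v_{7} = v_{3}  so sig = ⟨3 | 1⟩
  {0,1,7}:  v_{0} + v_{1} + v_{7} = v_{2} + v_{5} + v_{6}  so sig = ⟨3 | 1 1 1⟩
  {2,4,5,6}:  v_{2} + v_{4} + v_{5} + v_{6} = v_{1}  so sig = ⟨4 | 1⟩
  {3,5,6,8}:  v_{3} + v_{5} + v_{6} + v_{8} = v_{0}  so sig = ⟨4 | 1⟩
  {2,5,6,8}:  v_{2} + v_{5} + v_{6} + v_{8} = v_{0} + v_{4}  so sig = ⟨4 | 1 1⟩

Hence PRS(X_Σ) =
    ⟨2 | 1⟩
    ⟨2 | 1 1 2⟩
    ⟨2 | 1 2⟩
    ⟨3 | 0⟩
    ⟨3 | 1⟩
    ⟨3 | 1 1 1⟩
    ⟨4 | 1⟩
    ⟨4 | 1⟩
    ⟨4 | 1 1⟩


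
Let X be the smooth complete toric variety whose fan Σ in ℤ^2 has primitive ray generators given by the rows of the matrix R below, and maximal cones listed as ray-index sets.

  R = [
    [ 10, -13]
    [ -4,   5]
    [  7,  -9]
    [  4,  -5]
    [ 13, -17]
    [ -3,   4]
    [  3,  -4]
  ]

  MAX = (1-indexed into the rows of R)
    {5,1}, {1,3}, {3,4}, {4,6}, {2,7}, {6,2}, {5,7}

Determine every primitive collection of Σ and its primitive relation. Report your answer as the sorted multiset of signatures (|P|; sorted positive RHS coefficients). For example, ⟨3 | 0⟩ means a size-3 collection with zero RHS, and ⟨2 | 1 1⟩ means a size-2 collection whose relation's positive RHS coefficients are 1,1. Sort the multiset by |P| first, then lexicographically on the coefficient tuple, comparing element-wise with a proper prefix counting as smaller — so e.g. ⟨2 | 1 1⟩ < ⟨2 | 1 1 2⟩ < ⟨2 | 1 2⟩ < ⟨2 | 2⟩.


14 minimal non-faces of Δ(Σ) (on 7 rays):

  • {2,4}:  v_{2} + v_{4} = 0 — sig = ⟨2 | 0⟩
  • {6,7}:  v_{6} + v_{7} = 0 — sig = ⟨2 | 0⟩
  • {1,6}:  v_{1} + v_{6} = v_{3} — sig = ⟨2 | 1⟩
  • {1,7}:  v_{1} + v_{7} = v_{5} — sig = ⟨2 | 1⟩
  • {2,3}:  v_{2} + v_{3} = v_{7} — sig = ⟨2 | 1⟩
  • {3,6}:  v_{3} + v_{6} = v_{4} — sig = ⟨2 | 1⟩
  • {3,7}:  v_{3} + v_{7} = v_{1} — sig = ⟨2 | 1⟩
  • {4,7}:  v_{4} + v_{7} = v_{3} — sig = ⟨2 | 1⟩
  • {5,6}:  v_{5} + v_{6} = v_{1} — sig = ⟨2 | 1⟩
  • {4,5}:  v_{4} + v_{5} = v_{1} + v_{3} — sig = ⟨2 | 1 1⟩
  • {1,2}:  v_{1} + v_{2} = 2·v_{7} — sig = ⟨2 | 2⟩
  • {1,4}:  v_{1} + v_{4} = 2·v_{3} — sig = ⟨2 | 2⟩
  • {3,5}:  v_{3} + v_{5} = 2·v_{1} — sig = ⟨2 | 2⟩
  • {2,5}:  v_{2} + v_{5} = 3·v_{7} — sig = ⟨2 | 3⟩

so the primitive-relation signature multiset is
    ⟨2 | 0⟩
    ⟨2 | 0⟩
    ⟨2 | 1⟩
    ⟨2 | 1⟩
    ⟨2 | 1⟩
    ⟨2 | 1⟩
    ⟨2 | 1⟩
    ⟨2 | 1⟩
    ⟨2 | 1⟩
    ⟨2 | 1 1⟩
    ⟨2 | 2⟩
    ⟨2 | 2⟩
    ⟨2 | 2⟩
    ⟨2 | 3⟩


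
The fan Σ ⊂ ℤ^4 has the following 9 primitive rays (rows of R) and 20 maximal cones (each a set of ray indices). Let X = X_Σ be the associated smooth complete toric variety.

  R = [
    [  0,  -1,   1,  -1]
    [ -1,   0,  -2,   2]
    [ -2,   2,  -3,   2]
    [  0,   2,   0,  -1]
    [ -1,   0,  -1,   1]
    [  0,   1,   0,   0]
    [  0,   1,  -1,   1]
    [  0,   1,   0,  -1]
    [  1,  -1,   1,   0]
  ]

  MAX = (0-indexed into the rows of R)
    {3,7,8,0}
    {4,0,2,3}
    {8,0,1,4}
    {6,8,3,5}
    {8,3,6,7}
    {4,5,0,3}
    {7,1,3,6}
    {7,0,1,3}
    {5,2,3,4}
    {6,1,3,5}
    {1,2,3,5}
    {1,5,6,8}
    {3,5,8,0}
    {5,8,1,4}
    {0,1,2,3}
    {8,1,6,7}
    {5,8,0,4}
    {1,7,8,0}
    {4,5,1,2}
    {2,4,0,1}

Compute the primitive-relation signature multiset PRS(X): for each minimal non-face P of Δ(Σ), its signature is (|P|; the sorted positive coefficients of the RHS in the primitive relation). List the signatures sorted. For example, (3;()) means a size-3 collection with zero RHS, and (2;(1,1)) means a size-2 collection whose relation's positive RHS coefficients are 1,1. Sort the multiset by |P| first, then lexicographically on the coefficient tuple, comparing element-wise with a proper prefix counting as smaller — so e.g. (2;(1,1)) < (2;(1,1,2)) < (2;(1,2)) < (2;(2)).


12 minimal non-faces of Δ(Σ) (on 9 rays):

  {0,6}:  v_{0} + v_{6} = 0  so sig = (2;())
  {5,7}:  v_{5} + v_{7} = v_{3}  so sig = (2;(1))
  {2,8}:  v_{2} + v_{8} = v_{1} + v_{5}  so sig = (2;(1,1))
  {4,6}:  v_{4} + v_{6} = v_{1} + v_{5}  so sig = (2;(1,1))
  {4,7}:  v_{4} + v_{7} = v_{0} + v_{1} + v_{3}  so sig = (2;(1,1,1))
  {2,6}:  v_{2} + v_{6} = 2·v_{1} + v_{3} + v_{5}  so sig = (2;(1,1,2))
  {2,7}:  v_{2} + v_{7} = v_{0} + 2·v_{1} + 2·v_{3}  so sig = (2;(1,2,2))
  {0,1,5}:  v_{0} + v_{1} + v_{5} = v_{4}  so sig = (3;(1))
  {1,3,4}:  v_{1} + v_{3} + v_{4} = v_{2}  so sig = (3;(1))
  {1,3,8}:  v_{1} + v_{3} + v_{8} = v_{6}  so sig = (3;(1))
  {3,4,8}:  v_{3} + v_{4} + v_{8} = v_{5}  so sig = (3;(1))
  {0,2,5}:  v_{0} + v_{2} + v_{5} = v_{3} + 2·v_{4}  so sig = (3;(1,2))

Sorted signature multiset PRS(X):
    (2;())
    (2;(1))
    (2;(1,1))
    (2;(1,1))
    (2;(1,1,1))
    (2;(1,1,2))
    (2;(1,2,2))
    (3;(1))
    (3;(1))
    (3;(1))
    (3;(1))
    (3;(1,2))


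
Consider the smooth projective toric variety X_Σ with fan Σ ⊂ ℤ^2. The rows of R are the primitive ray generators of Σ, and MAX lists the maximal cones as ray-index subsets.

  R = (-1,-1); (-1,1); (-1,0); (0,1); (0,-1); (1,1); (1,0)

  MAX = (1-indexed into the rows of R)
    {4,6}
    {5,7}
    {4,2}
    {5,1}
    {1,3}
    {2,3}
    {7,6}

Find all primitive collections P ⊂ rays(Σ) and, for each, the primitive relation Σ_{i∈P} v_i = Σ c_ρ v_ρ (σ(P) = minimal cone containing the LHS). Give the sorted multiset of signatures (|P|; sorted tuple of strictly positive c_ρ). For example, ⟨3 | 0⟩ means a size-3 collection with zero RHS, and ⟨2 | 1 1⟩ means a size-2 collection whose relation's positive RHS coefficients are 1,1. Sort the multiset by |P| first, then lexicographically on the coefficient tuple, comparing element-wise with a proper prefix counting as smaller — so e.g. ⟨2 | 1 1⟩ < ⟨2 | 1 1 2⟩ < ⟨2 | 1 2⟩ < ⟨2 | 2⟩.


The 14 primitive collections of Σ (r=7, n=2):

  • {1,6}:  v_{1} + v_{6} = 0  so sig = ⟨2 | 0⟩
  • {3,7}:  v_{3} + v_{7} = 0  so sig = ⟨2 | 0⟩
  • {4,5}:  v_{4} + v_{5} = 0  so sig = ⟨2 | 0⟩
  • {1,4}:  v_{1} + v_{4} = v_{3}  so sig = ⟨2 | 1⟩
  • {1,7}:  v_{1} + v_{7} = v_{5}  so sig = ⟨2 | 1⟩
  • {2,5}:  v_{2} + v_{5} = v_{3}  so sig = ⟨2 | 1⟩
  • {2,7}:  v_{2} + v_{7} = v_{4}  so sig = ⟨2 | 1⟩
  • {3,4}:  v_{3} + v_{4} = v_{2}  so sig = ⟨2 | 1⟩
  • {3,5}:  v_{3} + v_{5} = v_{1}  so sig = ⟨2 | 1⟩
  • {3,6}:  v_{3} + v_{6} = v_{4}  so sig = ⟨2 | 1⟩
  • {4,7}:  v_{4} + v_{7} = v_{6}  so sig = ⟨2 | 1⟩
  • {5,6}:  v_{5} + v_{6} = v_{7}  so sig = ⟨2 | 1⟩
  • {1,2}:  v_{1} + v_{2} = 2·v_{3}  so sig = ⟨2 | 2⟩
  • {2,6}:  v_{2} + v_{6} = 2·v_{4}  so sig = ⟨2 | 2⟩

so the primitive-relation signature multiset is
{ ⟨2 | 0⟩ ×3,  ⟨2 | 1⟩ ×9,  ⟨2 | 2⟩ ×2 }


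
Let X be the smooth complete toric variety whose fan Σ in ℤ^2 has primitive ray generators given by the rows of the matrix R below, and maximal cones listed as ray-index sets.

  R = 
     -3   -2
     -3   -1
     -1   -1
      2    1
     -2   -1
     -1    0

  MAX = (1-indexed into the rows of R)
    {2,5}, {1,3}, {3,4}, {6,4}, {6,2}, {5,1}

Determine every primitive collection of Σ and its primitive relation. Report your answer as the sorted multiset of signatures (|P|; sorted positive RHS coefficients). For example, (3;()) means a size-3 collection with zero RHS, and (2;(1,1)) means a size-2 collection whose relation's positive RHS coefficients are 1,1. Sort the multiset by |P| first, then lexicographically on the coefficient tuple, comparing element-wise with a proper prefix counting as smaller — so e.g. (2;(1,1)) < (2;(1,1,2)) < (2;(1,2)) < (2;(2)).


|primitive collections| = 9. Relations:

  P={4,5}:  v_{4} + v_{5} = 0 ; sig = (2;())
  P={1,4}:  v_{1} + v_{4} = v_{3} ; sig = (2;(1))
  P={2,4}:  v_{2} + v_{4} = v_{6} ; sig = (2;(1))
  P={3,5}:  v_{3} + v_{5} = v_{1} ; sig = (2;(1))
  P={3,6}:  v_{3} + v_{6} = v_{5} ; sig = (2;(1))
  P={5,6}:  v_{5} + v_{6} = v_{2} ; sig = (2;(1))
  P={1,6}:  v_{1} + v_{6} = 2·v_{5} ; sig = (2;(2))
  P={2,3}:  v_{2} + v_{3} = 2·v_{5} ; sig = (2;(2))
  P={1,2}:  v_{1} + v_{2} = 3·v_{5} ; sig = (2;(3))

Sorted signature multiset PRS(X):
{ (2;()),  (2;(1)) ×5,  (2;(2)) ×2,  (2;(3)) }


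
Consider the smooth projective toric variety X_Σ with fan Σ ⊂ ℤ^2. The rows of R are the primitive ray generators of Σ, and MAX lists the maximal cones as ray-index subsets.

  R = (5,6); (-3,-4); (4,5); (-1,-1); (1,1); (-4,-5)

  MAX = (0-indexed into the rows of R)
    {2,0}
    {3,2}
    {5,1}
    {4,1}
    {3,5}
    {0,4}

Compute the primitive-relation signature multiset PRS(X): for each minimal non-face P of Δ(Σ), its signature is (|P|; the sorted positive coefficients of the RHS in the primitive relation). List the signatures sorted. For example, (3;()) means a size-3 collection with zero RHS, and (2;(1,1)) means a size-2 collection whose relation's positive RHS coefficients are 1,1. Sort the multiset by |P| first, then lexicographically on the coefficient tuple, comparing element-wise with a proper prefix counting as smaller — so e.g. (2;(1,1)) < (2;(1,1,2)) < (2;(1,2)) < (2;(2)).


The 9 primitive collections of Σ (r=6, n=2):

  {2,5}:  v_{2} + v_{5} = 0  ⇒ sig = (2;())
  {3,4}:  v_{3} + v_{4} = 0  ⇒ sig = (2;())
  {0,3}:  v_{0} + v_{3} = v_{2}  ⇒ sig = (2;(1))
  {0,5}:  v_{0} + v_{5} = v_{4}  ⇒ sig = (2;(1))
  {1,2}:  v_{1} + v_{2} = v_{4}  ⇒ sig = (2;(1))
  {1,3}:  v_{1} + v_{3} = v_{5}  ⇒ sig = (2;(1))
  {2,4}:  v_{2} + v_{4} = v_{0}  ⇒ sig = (2;(1))
  {4,5}:  v_{4} + v_{5} = v_{1}  ⇒ sig = (2;(1))
  {0,1}:  v_{0} + v_{1} = 2·v_{4}  ⇒ sig = (2;(2))

so the primitive-relation signature multiset is
{ (2;()) ×2,  (2;(1)) ×6,  (2;(2)) }


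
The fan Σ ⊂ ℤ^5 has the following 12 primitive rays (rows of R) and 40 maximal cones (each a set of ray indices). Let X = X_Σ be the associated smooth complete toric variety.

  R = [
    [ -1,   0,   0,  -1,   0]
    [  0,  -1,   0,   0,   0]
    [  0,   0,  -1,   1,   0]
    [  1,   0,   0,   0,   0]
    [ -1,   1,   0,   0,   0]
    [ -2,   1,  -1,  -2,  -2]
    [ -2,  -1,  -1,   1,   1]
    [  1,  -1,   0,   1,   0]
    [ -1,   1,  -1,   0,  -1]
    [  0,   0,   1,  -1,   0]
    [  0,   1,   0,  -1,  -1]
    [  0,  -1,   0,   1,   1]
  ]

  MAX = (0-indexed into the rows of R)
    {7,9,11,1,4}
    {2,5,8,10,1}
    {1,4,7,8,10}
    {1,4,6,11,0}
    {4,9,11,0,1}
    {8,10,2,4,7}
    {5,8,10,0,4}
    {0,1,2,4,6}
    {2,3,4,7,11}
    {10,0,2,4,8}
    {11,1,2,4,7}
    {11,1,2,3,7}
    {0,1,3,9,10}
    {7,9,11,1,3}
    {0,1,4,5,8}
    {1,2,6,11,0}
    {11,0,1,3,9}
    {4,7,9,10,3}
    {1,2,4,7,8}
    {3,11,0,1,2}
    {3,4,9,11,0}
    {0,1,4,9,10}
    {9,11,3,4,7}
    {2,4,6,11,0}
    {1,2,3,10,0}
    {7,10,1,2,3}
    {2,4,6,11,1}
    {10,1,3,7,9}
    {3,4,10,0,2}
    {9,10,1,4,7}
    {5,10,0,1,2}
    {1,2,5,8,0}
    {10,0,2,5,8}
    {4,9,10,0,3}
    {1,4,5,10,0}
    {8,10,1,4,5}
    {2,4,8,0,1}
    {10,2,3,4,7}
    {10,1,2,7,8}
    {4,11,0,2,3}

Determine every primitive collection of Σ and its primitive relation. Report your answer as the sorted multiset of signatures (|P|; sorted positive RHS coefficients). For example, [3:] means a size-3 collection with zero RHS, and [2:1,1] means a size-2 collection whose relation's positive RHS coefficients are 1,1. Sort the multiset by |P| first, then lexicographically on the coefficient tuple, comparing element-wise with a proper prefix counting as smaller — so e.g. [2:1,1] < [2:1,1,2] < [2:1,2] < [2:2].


Minimal non-faces — 21 found among 12 rays, 40 max cones:

  P={2,9}:  v_{2} + v_{9} = 0  so sig = [2:]
  P={10,11}:  v_{10} + v_{11} = 0  so sig = [2:]
  P={0,7}:  v_{0} + v_{7} = v_{1}  so sig = [2:1]
  P={3,8}:  v_{3} + v_{8} = v_{2} + v_{10}  so sig = [2:1,1]
  P={3,6}:  v_{3} + v_{6} = v_{0} + v_{2} + v_{11}  so sig = [2:1,1,1]
  P={5,11}:  v_{5} + v_{11} = v_{0} + v_{1} + v_{8}  so sig = [2:1,1,1]
  P={8,9}:  v_{8} + v_{9} = v_{1} + v_{4} + v_{10}  so sig = [2:1,1,1]
  P={8,11}:  v_{8} + v_{11} = v_{1} + v_{2} + v_{4}  so sig = [2:1,1,1]
  P={6,9}:  v_{6} + v_{9} = v_{0} + v_{1} + v_{4} + v_{11}  so sig = [2:1,1,1,1]
  P={6,10}:  v_{6} + v_{10} = v_{0} + v_{1} + v_{2} + v_{4}  so sig = [2:1,1,1,1]
  P={3,5}:  v_{3} + v_{5} = v_{0} + v_{1} + v_{2} + 2·v_{10}  so sig = [2:1,1,1,2]
  P={6,7}:  v_{6} + v_{7} = 2·v_{1} + v_{2} + v_{4} + v_{11}  so sig = [2:1,1,1,2]
  P={5,6}:  v_{5} + v_{6} = 2·v_{0} + 2·v_{1} + v_{2} + v_{4} + v_{8}  so sig = [2:1,1,1,2,2]
  P={5,7}:  v_{5} + v_{7} = 2·v_{1} + v_{8} + v_{10}  so sig = [2:1,1,2]
  P={5,9}:  v_{5} + v_{9} = v_{0} + 2·v_{1} + v_{4} + 2·v_{10}  so sig = [2:1,1,2,2]
  P={6,8}:  v_{6} + v_{8} = v_{0} + 2·v_{1} + 2·v_{2} + 2·v_{4}  so sig = [2:1,2,2,2]
  P={1,3,4}:  v_{1} + v_{3} + v_{4} = 0  so sig = [3:]
  P={2,4,5}:  v_{2} + v_{4} + v_{5} = v_{0} + 2·v_{8}  so sig = [3:1,2]
  P={0,1,8,10}:  v_{0} + v_{1} + v_{8} + v_{10} = v_{5}  so sig = [4:1]
  P={1,2,4,10}:  v_{1} + v_{2} + v_{4} + v_{10} = v_{8}  so sig = [4:1]
  P={0,1,2,4,11}:  v_{0} + v_{1} + v_{2} + v_{4} + v_{11} = v_{6}  so sig = [5:1]

Signatures (|P|; sorted positive RHS coefficients), sorted:
    |P|=2: 16 collections, coeffs (), (), (1), (1,1), (1,1,1), (1,1,1), (1,1,1), (1,1,1), (1,1,1,1), (1,1,1,1), (1,1,1,2), (1,1,1,2), (1,1,1,2,2), (1,1,2), (1,1,2,2), (1,2,2,2)
    |P|=3: 2 collections, coeffs (), (1,2)
    |P|=4: 2 collections, coeffs (1), (1)
    |P|=5: 1 collection, coeffs (1)


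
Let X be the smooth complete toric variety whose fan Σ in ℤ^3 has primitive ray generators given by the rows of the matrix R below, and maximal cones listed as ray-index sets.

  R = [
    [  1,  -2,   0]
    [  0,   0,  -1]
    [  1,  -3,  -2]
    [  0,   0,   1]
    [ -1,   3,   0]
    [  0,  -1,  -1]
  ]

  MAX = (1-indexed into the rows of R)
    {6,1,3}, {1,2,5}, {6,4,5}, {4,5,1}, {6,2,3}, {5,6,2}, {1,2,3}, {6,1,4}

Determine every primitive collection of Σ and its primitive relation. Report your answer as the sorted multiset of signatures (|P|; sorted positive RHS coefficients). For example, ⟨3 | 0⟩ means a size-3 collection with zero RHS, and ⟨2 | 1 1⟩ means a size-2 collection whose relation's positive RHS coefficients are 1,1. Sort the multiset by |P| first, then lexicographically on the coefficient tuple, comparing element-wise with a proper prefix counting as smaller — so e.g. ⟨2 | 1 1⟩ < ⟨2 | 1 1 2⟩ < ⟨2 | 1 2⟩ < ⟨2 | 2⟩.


Σ has 5 primitive collections:

  P={2,4}:  v_{2} + v_{4} = 0 ; sig = ⟨2 | 0⟩
  P={3,4}:  v_{3} + v_{4} = v_{1} + v_{6} ; sig = ⟨2 | 1 1⟩
  P={3,5}:  v_{3} + v_{5} = 2·v_{2} ; sig = ⟨2 | 2⟩
  P={1,2,6}:  v_{1} + v_{2} + v_{6} = v_{3} ; sig = ⟨3 | 1⟩
  P={1,5,6}:  v_{1} + v_{5} + v_{6} = v_{2} ; sig = ⟨3 | 1⟩

Hence PRS(X_Σ) =
    |P|=2: 3 collections, coeffs (), (1,1), (2)
    |P|=3: 2 collections, coeffs (1), (1)


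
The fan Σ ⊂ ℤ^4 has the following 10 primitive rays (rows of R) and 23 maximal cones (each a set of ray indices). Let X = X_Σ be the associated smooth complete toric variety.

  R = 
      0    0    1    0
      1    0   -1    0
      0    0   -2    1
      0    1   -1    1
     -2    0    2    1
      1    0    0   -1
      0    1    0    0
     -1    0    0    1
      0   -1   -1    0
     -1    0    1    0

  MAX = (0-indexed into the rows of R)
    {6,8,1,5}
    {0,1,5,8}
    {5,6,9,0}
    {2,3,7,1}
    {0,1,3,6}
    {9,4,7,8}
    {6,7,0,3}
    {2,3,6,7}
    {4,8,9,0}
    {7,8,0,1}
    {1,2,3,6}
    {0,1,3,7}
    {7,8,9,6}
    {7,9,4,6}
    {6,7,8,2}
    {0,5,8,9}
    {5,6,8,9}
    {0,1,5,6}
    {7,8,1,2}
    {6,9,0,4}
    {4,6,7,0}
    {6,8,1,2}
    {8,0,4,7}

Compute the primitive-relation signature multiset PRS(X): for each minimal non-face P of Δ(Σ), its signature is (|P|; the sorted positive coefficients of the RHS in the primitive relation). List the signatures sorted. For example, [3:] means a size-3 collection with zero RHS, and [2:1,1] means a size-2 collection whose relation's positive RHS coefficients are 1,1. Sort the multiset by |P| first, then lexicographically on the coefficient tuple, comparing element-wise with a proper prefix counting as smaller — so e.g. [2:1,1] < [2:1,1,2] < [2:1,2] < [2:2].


|primitive collections| = 16. Relations:

  P = {1,9}:  v_{1} + v_{9} = 0  ⟹  sig = [2:]
  P = {5,7}:  v_{5} + v_{7} = 0  ⟹  sig = [2:]
  P = {3,8}:  v_{3} + v_{8} = v_{2}  ⟹  sig = [2:1]
  P = {0,2}:  v_{0} + v_{2} = v_{1} + v_{7}  ⟹  sig = [2:1,1]
  P = {1,4}:  v_{1} + v_{4} = v_{0} + v_{7}  ⟹  sig = [2:1,1]
  P = {3,5}:  v_{3} + v_{5} = v_{1} + v_{6}  ⟹  sig = [2:1,1]
  P = {3,9}:  v_{3} + v_{9} = v_{6} + v_{7}  ⟹  sig = [2:1,1]
  P = {4,5}:  v_{4} + v_{5} = v_{0} + v_{9}  ⟹  sig = [2:1,1]
  P = {2,5}:  v_{2} + v_{5} = v_{1} + v_{6} + v_{8}  ⟹  sig = [2:1,1,1]
  P = {2,9}:  v_{2} + v_{9} = v_{6} + v_{7} + v_{8}  ⟹  sig = [2:1,1,1]
  P = {3,4}:  v_{3} + v_{4} = v_{0} + v_{6} + 2·v_{7}  ⟹  sig = [2:1,1,2]
  P = {2,4}:  v_{2} + v_{4} = 2·v_{7}  ⟹  sig = [2:2]
  P = {0,6,8}:  v_{0} + v_{6} + v_{8} = 0  ⟹  sig = [3:]
  P = {0,7,9}:  v_{0} + v_{7} + v_{9} = v_{4}  ⟹  sig = [3:1]
  P = {1,6,7}:  v_{1} + v_{6} + v_{7} = v_{3}  ⟹  sig = [3:1]
  P = {4,6,8}:  v_{4} + v_{6} + v_{8} = v_{7} + v_{9}  ⟹  sig = [3:1,1]

Signatures (|P|; sorted positive RHS coefficients), sorted:
[[2:], [2:], [2:1], [2:1,1], [2:1,1], [2:1,1], [2:1,1], [2:1,1], [2:1,1,1], [2:1,1,1], [2:1,1,2], [2:2], [3:], [3:1], [3:1], [3:1,1]]


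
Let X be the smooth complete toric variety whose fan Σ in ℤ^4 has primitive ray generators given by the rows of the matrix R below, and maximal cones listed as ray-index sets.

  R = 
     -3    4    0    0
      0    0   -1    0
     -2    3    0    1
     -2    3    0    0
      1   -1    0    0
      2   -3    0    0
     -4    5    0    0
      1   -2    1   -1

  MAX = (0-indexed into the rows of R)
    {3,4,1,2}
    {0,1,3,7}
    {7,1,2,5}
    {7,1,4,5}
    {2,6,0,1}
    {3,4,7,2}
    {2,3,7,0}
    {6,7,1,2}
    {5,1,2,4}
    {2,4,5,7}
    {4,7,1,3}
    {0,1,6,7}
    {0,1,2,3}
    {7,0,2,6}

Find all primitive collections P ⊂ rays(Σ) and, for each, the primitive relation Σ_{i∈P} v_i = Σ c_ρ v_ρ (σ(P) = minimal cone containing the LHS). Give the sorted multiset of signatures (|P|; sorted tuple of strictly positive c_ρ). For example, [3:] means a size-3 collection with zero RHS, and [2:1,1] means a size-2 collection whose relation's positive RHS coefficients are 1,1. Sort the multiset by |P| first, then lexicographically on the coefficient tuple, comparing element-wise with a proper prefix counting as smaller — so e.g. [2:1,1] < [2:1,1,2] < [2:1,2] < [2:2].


Minimal non-faces — 9 found among 8 rays, 14 max cones:

  P = {3,5}:  v_{3} + v_{5} = 0  so sig = [2:]
  P = {0,4}:  v_{0} + v_{4} = v_{3}  so sig = [2:1]
  P = {4,6}:  v_{4} + v_{6} = v_{0}  so sig = [2:1]
  P = {0,5}:  v_{0} + v_{5} = v_{1} + v_{2} + v_{7}  so sig = [2:1,1,1]
  P = {3,6}:  v_{3} + v_{6} = 2·v_{0}  so sig = [2:2]
  P = {5,6}:  v_{5} + v_{6} = 2·v_{1} + 2·v_{2} + 2·v_{7}  so sig = [2:2,2,2]
  P = {1,2,4,7}:  v_{1} + v_{2} + v_{4} + v_{7} = 0  so sig = [4:]
  P = {0,1,2,7}:  v_{0} + v_{1} + v_{2} + v_{7} = v_{6}  so sig = [4:1]
  P = {1,2,3,7}:  v_{1} + v_{2} + v_{3} + v_{7} = v_{0}  so sig = [4:1]

so the primitive-relation signature multiset is
[[2:], [2:1], [2:1], [2:1,1,1], [2:2], [2:2,2,2], [4:], [4:1], [4:1]]


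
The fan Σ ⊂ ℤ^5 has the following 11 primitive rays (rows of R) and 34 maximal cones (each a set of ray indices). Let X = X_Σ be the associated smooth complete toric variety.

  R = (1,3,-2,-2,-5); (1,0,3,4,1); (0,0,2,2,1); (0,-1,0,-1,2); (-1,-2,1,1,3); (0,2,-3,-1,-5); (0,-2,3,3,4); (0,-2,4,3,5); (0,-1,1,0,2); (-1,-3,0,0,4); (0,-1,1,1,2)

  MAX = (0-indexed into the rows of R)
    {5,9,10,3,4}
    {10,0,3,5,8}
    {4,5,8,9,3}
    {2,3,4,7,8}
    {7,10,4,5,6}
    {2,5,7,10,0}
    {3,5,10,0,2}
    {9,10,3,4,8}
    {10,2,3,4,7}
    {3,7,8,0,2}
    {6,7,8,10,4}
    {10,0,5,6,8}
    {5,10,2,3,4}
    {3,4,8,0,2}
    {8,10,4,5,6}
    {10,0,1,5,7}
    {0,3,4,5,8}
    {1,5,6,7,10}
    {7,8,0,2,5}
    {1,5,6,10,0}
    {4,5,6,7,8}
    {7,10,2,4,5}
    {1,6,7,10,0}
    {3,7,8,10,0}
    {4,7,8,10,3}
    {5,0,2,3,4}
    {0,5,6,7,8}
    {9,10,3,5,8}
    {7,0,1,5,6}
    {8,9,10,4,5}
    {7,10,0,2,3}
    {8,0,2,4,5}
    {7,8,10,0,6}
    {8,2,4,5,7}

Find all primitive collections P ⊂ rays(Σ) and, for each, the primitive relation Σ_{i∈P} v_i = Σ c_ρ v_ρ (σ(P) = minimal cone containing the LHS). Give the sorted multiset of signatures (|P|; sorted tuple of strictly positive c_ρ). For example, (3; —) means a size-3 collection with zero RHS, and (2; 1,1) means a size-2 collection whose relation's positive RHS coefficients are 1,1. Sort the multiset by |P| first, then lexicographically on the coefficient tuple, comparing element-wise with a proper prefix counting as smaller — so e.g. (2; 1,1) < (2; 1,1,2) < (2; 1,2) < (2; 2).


20 collections generate NE(X_Σ); each relation:

  {2,9}:  v_{2} + v_{9} = v_{4} + v_{10}  so sig = (2; 1,1)
  {0,9}:  v_{0} + v_{9} = v_{3} + v_{5} + v_{8}  so sig = (2; 1,1,1)
  {1,4}:  v_{1} + v_{4} = v_{5} + v_{6} + v_{7}  so sig = (2; 1,1,1)
  {1,9}:  v_{1} + v_{9} = v_{5} + v_{6} + v_{8} + 2·v_{10}  so sig = (2; 1,1,1,2)
  {1,3}:  v_{1} + v_{3} = v_{0} + v_{6} + 2·v_{10}  so sig = (2; 1,1,2)
  {7,9}:  v_{7} + v_{9} = v_{4} + v_{8} + 2·v_{10}  so sig = (2; 1,1,2)
  {1,2}:  v_{1} + v_{2} = v_{0} + 2·v_{5} + 3·v_{7} + v_{10}  so sig = (2; 1,1,2,3)
  {6,9}:  v_{6} + v_{9} = v_{4} + v_{5} + 2·v_{8} + 3·v_{10}  so sig = (2; 1,1,2,3)
  {1,8}:  v_{1} + v_{8} = v_{0} + 2·v_{6}  so sig = (2; 1,2)
  {2,6}:  v_{2} + v_{6} = v_{5} + 2·v_{7}  so sig = (2; 1,2)
  {3,6}:  v_{3} + v_{6} = v_{8} + 2·v_{10}  so sig = (2; 1,2)
  {0,4,10}:  v_{0} + v_{4} + v_{10} = 0  so sig = (3; —)
  {2,8,10}:  v_{2} + v_{8} + v_{10} = v_{7}  so sig = (3; 1)
  {3,5,7}:  v_{3} + v_{5} + v_{7} = v_{10}  so sig = (3; 1)
  {0,4,7}:  v_{0} + v_{4} + v_{7} = v_{2} + v_{8}  so sig = (3; 1,1)
  {0,4,6}:  v_{0} + v_{4} + v_{6} = v_{5} + v_{7} + v_{8}  so sig = (3; 1,1,1)
  {2,3,5,8}:  v_{2} + v_{3} + v_{5} + v_{8} = 0  so sig = (4; —)
  {5,7,8,10}:  v_{5} + v_{7} + v_{8} + v_{10} = v_{6}  so sig = (4; 1)
  {0,5,6,7,10}:  v_{0} + v_{5} + v_{6} + v_{7} + v_{10} = v_{1}  so sig = (5; 1)
  {3,4,5,8,10}:  v_{3} + v_{4} + v_{5} + v_{8} + v_{10} = v_{9}  so sig = (5; 1)

so the primitive-relation signature multiset is
[(2; 1,1), (2; 1,1,1), (2; 1,1,1), (2; 1,1,1,2), (2; 1,1,2), (2; 1,1,2), (2; 1,1,2,3), (2; 1,1,2,3), (2; 1,2), (2; 1,2), (2; 1,2), (3; —), (3; 1), (3; 1), (3; 1,1), (3; 1,1,1), (4; —), (4; 1), (5; 1), (5; 1)]


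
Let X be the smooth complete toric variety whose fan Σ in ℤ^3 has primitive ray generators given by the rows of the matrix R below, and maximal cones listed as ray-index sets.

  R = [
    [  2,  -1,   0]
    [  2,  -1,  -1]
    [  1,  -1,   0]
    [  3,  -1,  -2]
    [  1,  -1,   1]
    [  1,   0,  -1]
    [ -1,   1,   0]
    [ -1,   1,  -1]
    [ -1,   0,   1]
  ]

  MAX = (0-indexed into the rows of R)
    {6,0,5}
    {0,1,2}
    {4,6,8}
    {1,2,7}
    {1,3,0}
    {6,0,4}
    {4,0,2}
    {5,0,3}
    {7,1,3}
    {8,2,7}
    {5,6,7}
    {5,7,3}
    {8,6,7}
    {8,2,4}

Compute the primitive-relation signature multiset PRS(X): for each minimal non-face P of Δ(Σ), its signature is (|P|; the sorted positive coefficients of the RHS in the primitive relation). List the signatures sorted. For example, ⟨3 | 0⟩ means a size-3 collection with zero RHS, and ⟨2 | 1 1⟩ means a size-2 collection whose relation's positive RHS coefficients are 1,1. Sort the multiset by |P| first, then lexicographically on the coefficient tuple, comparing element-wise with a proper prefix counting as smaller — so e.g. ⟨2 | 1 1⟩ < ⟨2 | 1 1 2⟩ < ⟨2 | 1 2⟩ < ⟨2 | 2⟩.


15 minimal non-faces of Δ(Σ) (on 9 rays):

  P={2,6}:  v_{2} + v_{6} = 0 ; sig = ⟨2 | 0⟩
  P={4,7}:  v_{4} + v_{7} = 0 ; sig = ⟨2 | 0⟩
  P={5,8}:  v_{5} + v_{8} = 0 ; sig = ⟨2 | 0⟩
  P={0,7}:  v_{0} + v_{7} = v_{5} ; sig = ⟨2 | 1⟩
  P={0,8}:  v_{0} + v_{8} = v_{4} ; sig = ⟨2 | 1⟩
  P={1,5}:  v_{1} + v_{5} = v_{3} ; sig = ⟨2 | 1⟩
  P={1,6}:  v_{1} + v_{6} = v_{5} ; sig = ⟨2 | 1⟩
  P={1,8}:  v_{1} + v_{8} = v_{2} ; sig = ⟨2 | 1⟩
  P={2,5}:  v_{2} + v_{5} = v_{1} ; sig = ⟨2 | 1⟩
  P={3,8}:  v_{3} + v_{8} = v_{1} ; sig = ⟨2 | 1⟩
  P={4,5}:  v_{4} + v_{5} = v_{0} ; sig = ⟨2 | 1⟩
  P={1,4}:  v_{1} + v_{4} = v_{0} + v_{2} ; sig = ⟨2 | 1 1⟩
  P={3,4}:  v_{3} + v_{4} = v_{0} + v_{1} ; sig = ⟨2 | 1 1⟩
  P={2,3}:  v_{2} + v_{3} = 2·v_{1} ; sig = ⟨2 | 2⟩
  P={3,6}:  v_{3} + v_{6} = 2·v_{5} ; sig = ⟨2 | 2⟩

Sorted signature multiset PRS(X):
[⟨2 | 0⟩, ⟨2 | 0⟩, ⟨2 | 0⟩, ⟨2 | 1⟩, ⟨2 | 1⟩, ⟨2 | 1⟩, ⟨2 | 1⟩, ⟨2 | 1⟩, ⟨2 | 1⟩, ⟨2 | 1⟩, ⟨2 | 1⟩, ⟨2 | 1 1⟩, ⟨2 | 1 1⟩, ⟨2 | 2⟩, ⟨2 | 2⟩]


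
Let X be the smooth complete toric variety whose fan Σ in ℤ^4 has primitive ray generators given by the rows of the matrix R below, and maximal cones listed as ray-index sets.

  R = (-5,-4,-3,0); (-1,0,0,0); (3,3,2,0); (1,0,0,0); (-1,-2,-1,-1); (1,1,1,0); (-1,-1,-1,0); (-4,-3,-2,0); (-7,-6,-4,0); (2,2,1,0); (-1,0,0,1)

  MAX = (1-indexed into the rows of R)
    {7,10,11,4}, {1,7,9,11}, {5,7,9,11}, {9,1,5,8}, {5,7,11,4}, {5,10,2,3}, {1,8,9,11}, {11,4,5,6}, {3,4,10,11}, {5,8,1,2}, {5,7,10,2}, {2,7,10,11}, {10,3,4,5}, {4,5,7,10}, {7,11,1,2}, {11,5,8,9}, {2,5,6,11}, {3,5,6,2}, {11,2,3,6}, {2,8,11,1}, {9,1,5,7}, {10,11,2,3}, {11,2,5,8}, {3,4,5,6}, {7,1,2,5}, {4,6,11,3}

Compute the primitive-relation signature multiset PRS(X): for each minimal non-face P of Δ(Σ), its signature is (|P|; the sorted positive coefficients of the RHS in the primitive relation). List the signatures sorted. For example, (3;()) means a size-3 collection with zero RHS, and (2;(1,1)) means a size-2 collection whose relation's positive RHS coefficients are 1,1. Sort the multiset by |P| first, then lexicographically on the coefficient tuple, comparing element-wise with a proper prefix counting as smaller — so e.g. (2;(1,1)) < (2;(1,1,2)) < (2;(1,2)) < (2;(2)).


Σ has 22 primitive collections:

  • {2,4}:  v_{2} + v_{4} = 0  →  sig = (2;())
  • {6,7}:  v_{6} + v_{7} = 0  →  sig = (2;())
  • {1,6}:  v_{1} + v_{6} = v_{8}  →  sig = (2;(1))
  • {3,7}:  v_{3} + v_{7} = v_{10}  →  sig = (2;(1))
  • {3,8}:  v_{3} + v_{8} = v_{2}  →  sig = (2;(1))
  • {3,9}:  v_{3} + v_{9} = v_{8}  →  sig = (2;(1))
  • {6,10}:  v_{6} + v_{10} = v_{3}  →  sig = (2;(1))
  • {7,8}:  v_{7} + v_{8} = v_{1}  →  sig = (2;(1))
  • {9,10}:  v_{9} + v_{10} = v_{1}  →  sig = (2;(1))
  • {1,3}:  v_{1} + v_{3} = v_{2} + v_{7}  →  sig = (2;(1,1))
  • {8,10}:  v_{8} + v_{10} = v_{2} + v_{7}  →  sig = (2;(1,1))
  • {4,8}:  v_{4} + v_{8} = v_{5} + v_{7} + v_{11}  →  sig = (2;(1,1,1))
  • {6,8}:  v_{6} + v_{8} = v_{2} + v_{5} + v_{11}  →  sig = (2;(1,1,1))
  • {6,9}:  v_{6} + v_{9} = v_{5} + v_{8} + v_{11}  →  sig = (2;(1,1,1))
  • {1,4}:  v_{1} + v_{4} = v_{5} + 2·v_{7} + v_{11}  →  sig = (2;(1,1,2))
  • {1,10}:  v_{1} + v_{10} = v_{2} + 2·v_{7}  →  sig = (2;(1,2))
  • {2,9}:  v_{2} + v_{9} = 2·v_{8}  →  sig = (2;(2))
  • {4,9}:  v_{4} + v_{9} = 2·v_{5} + 2·v_{7} + 2·v_{11}  →  sig = (2;(2,2,2))
  • {5,10,11}:  v_{5} + v_{10} + v_{11} = 0  →  sig = (3;())
  • {1,5,11}:  v_{1} + v_{5} + v_{11} = v_{9}  →  sig = (3;(1))
  • {3,5,11}:  v_{3} + v_{5} + v_{11} = v_{6}  →  sig = (3;(1))
  • {2,5,7,11}:  v_{2} + v_{5} + v_{7} + v_{11} = v_{8}  →  sig = (4;(1))

Hence PRS(X_Σ) =
    (2;())
    (2;())
    (2;(1))
    (2;(1))
    (2;(1))
    (2;(1))
    (2;(1))
    (2;(1))
    (2;(1))
    (2;(1,1))
    (2;(1,1))
    (2;(1,1,1))
    (2;(1,1,1))
    (2;(1,1,1))
    (2;(1,1,2))
    (2;(1,2))
    (2;(2))
    (2;(2,2,2))
    (3;())
    (3;(1))
    (3;(1))
    (4;(1))


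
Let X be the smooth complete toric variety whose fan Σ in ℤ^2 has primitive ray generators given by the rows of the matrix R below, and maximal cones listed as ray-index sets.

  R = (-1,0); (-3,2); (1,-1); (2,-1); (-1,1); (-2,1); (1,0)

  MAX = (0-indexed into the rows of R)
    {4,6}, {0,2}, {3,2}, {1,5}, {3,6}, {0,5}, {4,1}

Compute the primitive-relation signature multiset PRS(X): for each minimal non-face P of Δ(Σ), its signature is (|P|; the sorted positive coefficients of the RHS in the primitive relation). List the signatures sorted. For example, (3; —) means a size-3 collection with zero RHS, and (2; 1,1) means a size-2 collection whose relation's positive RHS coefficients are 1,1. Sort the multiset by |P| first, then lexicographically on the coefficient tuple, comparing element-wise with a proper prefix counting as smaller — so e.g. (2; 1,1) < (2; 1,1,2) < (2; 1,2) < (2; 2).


14 minimal non-faces of Δ(Σ) (on 7 rays):

  P={0,6}:  v_{0} + v_{6} = 0  ⇒ sig = (2; —)
  P={2,4}:  v_{2} + v_{4} = 0  ⇒ sig = (2; —)
  P={3,5}:  v_{3} + v_{5} = 0  ⇒ sig = (2; —)
  P={0,3}:  v_{0} + v_{3} = v_{2}  ⇒ sig = (2; 1)
  P={0,4}:  v_{0} + v_{4} = v_{5}  ⇒ sig = (2; 1)
  P={1,2}:  v_{1} + v_{2} = v_{5}  ⇒ sig = (2; 1)
  P={1,3}:  v_{1} + v_{3} = v_{4}  ⇒ sig = (2; 1)
  P={2,5}:  v_{2} + v_{5} = v_{0}  ⇒ sig = (2; 1)
  P={2,6}:  v_{2} + v_{6} = v_{3}  ⇒ sig = (2; 1)
  P={3,4}:  v_{3} + v_{4} = v_{6}  ⇒ sig = (2; 1)
  P={4,5}:  v_{4} + v_{5} = v_{1}  ⇒ sig = (2; 1)
  P={5,6}:  v_{5} + v_{6} = v_{4}  ⇒ sig = (2; 1)
  P={0,1}:  v_{0} + v_{1} = 2·v_{5}  ⇒ sig = (2; 2)
  P={1,6}:  v_{1} + v_{6} = 2·v_{4}  ⇒ sig = (2; 2)

Hence PRS(X_Σ) =
    (2; —)
    (2; —)
    (2; —)
    (2; 1)
    (2; 1)
    (2; 1)
    (2; 1)
    (2; 1)
    (2; 1)
    (2; 1)
    (2; 1)
    (2; 1)
    (2; 2)
    (2; 2)


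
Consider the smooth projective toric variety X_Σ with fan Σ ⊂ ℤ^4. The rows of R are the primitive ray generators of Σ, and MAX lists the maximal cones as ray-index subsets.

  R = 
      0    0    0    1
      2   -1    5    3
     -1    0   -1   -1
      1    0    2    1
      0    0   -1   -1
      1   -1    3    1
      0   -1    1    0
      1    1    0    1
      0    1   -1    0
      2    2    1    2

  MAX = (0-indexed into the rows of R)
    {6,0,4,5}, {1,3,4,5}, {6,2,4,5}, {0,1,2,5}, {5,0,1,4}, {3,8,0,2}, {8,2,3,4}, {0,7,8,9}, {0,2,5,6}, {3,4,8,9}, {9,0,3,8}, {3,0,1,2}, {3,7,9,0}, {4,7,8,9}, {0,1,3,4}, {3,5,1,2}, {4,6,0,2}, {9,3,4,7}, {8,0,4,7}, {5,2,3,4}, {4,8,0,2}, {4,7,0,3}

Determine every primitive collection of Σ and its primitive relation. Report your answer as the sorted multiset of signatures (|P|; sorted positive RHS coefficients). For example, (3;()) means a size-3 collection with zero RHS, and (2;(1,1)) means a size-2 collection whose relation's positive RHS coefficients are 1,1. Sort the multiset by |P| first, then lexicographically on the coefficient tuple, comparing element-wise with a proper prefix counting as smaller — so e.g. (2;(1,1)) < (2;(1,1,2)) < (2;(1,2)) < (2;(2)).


Δ(Σ) — 10 vertices, 20 min non-faces:

  • {6,8}:  v_{6} + v_{8} = 0  ⇒ sig = (2;())
  • {2,7}:  v_{2} + v_{7} = v_{8}  ⇒ sig = (2;(1))
  • {3,6}:  v_{3} + v_{6} = v_{5}  ⇒ sig = (2;(1))
  • {5,8}:  v_{5} + v_{8} = v_{3}  ⇒ sig = (2;(1))
  • {6,9}:  v_{6} + v_{9} = v_{3} + v_{7}  ⇒ sig = (2;(1,1))
  • {6,7}:  v_{6} + v_{7} = v_{0} + v_{3} + v_{4}  ⇒ sig = (2;(1,1,1))
  • {5,7}:  v_{5} + v_{7} = v_{0} + 2·v_{3} + v_{4}  ⇒ sig = (2;(1,1,2))
  • {1,9}:  v_{1} + v_{9} = v_{0} + 3·v_{3} + v_{7}  ⇒ sig = (2;(1,1,3))
  • {1,6}:  v_{1} + v_{6} = v_{0} + 2·v_{5}  ⇒ sig = (2;(1,2))
  • {1,8}:  v_{1} + v_{8} = v_{0} + 2·v_{3}  ⇒ sig = (2;(1,2))
  • {2,9}:  v_{2} + v_{9} = v_{3} + 2·v_{8}  ⇒ sig = (2;(1,2))
  • {5,9}:  v_{5} + v_{9} = 2·v_{3} + v_{7}  ⇒ sig = (2;(1,2))
  • {1,7}:  v_{1} + v_{7} = 2·v_{0} + 3·v_{3} + v_{4}  ⇒ sig = (2;(1,2,3))
  • {0,3,5}:  v_{0} + v_{3} + v_{5} = v_{1}  ⇒ sig = (3;(1))
  • {1,2,4}:  v_{1} + v_{2} + v_{4} = v_{5}  ⇒ sig = (3;(1))
  • {3,7,8}:  v_{3} + v_{7} + v_{8} = v_{9}  ⇒ sig = (3;(1))
  • {0,4,9}:  v_{0} + v_{4} + v_{9} = 2·v_{7}  ⇒ sig = (3;(2))
  • {0,2,3,4}:  v_{0} + v_{2} + v_{3} + v_{4} = 0  ⇒ sig = (4;())
  • {0,2,4,5}:  v_{0} + v_{2} + v_{4} + v_{5} = v_{6}  ⇒ sig = (4;(1))
  • {0,3,4,8}:  v_{0} + v_{3} + v_{4} + v_{8} = v_{7}  ⇒ sig = (4;(1))

so the primitive-relation signature multiset is
[(2;()), (2;(1)), (2;(1)), (2;(1)), (2;(1,1)), (2;(1,1,1)), (2;(1,1,2)), (2;(1,1,3)), (2;(1,2)), (2;(1,2)), (2;(1,2)), (2;(1,2)), (2;(1,2,3)), (3;(1)), (3;(1)), (3;(1)), (3;(2)), (4;()), (4;(1)), (4;(1))]


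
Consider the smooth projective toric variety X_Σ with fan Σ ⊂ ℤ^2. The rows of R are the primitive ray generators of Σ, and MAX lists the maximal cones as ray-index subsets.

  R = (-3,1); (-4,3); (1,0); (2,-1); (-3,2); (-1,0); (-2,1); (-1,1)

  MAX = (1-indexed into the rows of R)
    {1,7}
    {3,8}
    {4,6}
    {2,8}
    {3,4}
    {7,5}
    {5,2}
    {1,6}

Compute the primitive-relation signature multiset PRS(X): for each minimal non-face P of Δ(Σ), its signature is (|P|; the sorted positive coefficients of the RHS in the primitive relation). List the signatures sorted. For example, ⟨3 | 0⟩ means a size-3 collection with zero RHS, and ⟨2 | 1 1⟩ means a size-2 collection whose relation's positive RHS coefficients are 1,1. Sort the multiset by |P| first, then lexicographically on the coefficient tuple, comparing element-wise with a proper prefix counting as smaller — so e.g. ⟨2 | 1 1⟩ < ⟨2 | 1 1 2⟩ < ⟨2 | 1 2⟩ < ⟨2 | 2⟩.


20 minimal non-faces of Δ(Σ) (on 8 rays):

  P = {3,6}:  v_{3} + v_{6} = 0  →  sig = ⟨2 | 0⟩
  P = {4,7}:  v_{4} + v_{7} = 0  →  sig = ⟨2 | 0⟩
  P = {1,3}:  v_{1} + v_{3} = v_{7}  →  sig = ⟨2 | 1⟩
  P = {1,4}:  v_{1} + v_{4} = v_{6}  →  sig = ⟨2 | 1⟩
  P = {3,7}:  v_{3} + v_{7} = v_{8}  →  sig = ⟨2 | 1⟩
  P = {4,5}:  v_{4} + v_{5} = v_{8}  →  sig = ⟨2 | 1⟩
  P = {4,8}:  v_{4} + v_{8} = v_{3}  →  sig = ⟨2 | 1⟩
  P = {5,8}:  v_{5} + v_{8} = v_{2}  →  sig = ⟨2 | 1⟩
  P = {6,7}:  v_{6} + v_{7} = v_{1}  →  sig = ⟨2 | 1⟩
  P = {6,8}:  v_{6} + v_{8} = v_{7}  →  sig = ⟨2 | 1⟩
  P = {7,8}:  v_{7} + v_{8} = v_{5}  →  sig = ⟨2 | 1⟩
  P = {2,6}:  v_{2} + v_{6} = v_{5} + v_{7}  →  sig = ⟨2 | 1 1⟩
  P = {1,2}:  v_{1} + v_{2} = v_{5} + 2·v_{7}  →  sig = ⟨2 | 1 2⟩
  P = {1,8}:  v_{1} + v_{8} = 2·v_{7}  →  sig = ⟨2 | 2⟩
  P = {2,4}:  v_{2} + v_{4} = 2·v_{8}  →  sig = ⟨2 | 2⟩
  P = {2,7}:  v_{2} + v_{7} = 2·v_{5}  →  sig = ⟨2 | 2⟩
  P = {3,5}:  v_{3} + v_{5} = 2·v_{8}  →  sig = ⟨2 | 2⟩
  P = {5,6}:  v_{5} + v_{6} = 2·v_{7}  →  sig = ⟨2 | 2⟩
  P = {1,5}:  v_{1} + v_{5} = 3·v_{7}  →  sig = ⟨2 | 3⟩
  P = {2,3}:  v_{2} + v_{3} = 3·v_{8}  →  sig = ⟨2 | 3⟩

Hence PRS(X_Σ) =
    ⟨2 | 0⟩
    ⟨2 | 0⟩
    ⟨2 | 1⟩
    ⟨2 | 1⟩
    ⟨2 | 1⟩
    ⟨2 | 1⟩
    ⟨2 | 1⟩
    ⟨2 | 1⟩
    ⟨2 | 1⟩
    ⟨2 | 1⟩
    ⟨2 | 1⟩
    ⟨2 | 1 1⟩
    ⟨2 | 1 2⟩
    ⟨2 | 2⟩
    ⟨2 | 2⟩
    ⟨2 | 2⟩
    ⟨2 | 2⟩
    ⟨2 | 2⟩
    ⟨2 | 3⟩
    ⟨2 | 3⟩


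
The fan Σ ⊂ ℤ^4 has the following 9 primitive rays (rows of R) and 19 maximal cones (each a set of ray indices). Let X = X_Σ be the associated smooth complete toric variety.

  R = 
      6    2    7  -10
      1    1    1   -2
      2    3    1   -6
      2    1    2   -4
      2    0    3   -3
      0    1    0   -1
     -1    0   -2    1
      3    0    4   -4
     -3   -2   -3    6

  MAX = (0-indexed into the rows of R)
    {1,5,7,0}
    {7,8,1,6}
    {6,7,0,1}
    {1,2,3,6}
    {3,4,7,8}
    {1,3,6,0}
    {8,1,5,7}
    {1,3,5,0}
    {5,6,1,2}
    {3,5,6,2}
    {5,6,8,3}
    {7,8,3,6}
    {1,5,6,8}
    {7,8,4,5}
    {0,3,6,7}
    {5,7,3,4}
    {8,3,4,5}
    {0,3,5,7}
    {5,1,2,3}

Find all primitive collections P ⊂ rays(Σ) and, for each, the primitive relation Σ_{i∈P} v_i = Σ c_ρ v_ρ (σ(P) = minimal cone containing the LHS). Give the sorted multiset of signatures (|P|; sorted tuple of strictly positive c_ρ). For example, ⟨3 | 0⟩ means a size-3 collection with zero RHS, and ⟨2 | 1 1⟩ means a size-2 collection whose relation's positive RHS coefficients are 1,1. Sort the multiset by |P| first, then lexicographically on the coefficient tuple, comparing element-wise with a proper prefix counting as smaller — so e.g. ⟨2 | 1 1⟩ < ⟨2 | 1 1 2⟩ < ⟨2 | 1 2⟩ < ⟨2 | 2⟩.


Σ has 14 primitive collections:

  {0,8}:  v_{0} + v_{8} = v_{7} ; sig = ⟨2 | 1⟩
  {1,4}:  v_{1} + v_{4} = v_{5} + v_{7} ; sig = ⟨2 | 1 1⟩
  {2,8}:  v_{2} + v_{8} = v_{5} + v_{6} ; sig = ⟨2 | 1 1⟩
  {0,4}:  v_{0} + v_{4} = v_{3} + v_{5} + 2·v_{7} ; sig = ⟨2 | 1 1 2⟩
  {2,4}:  v_{2} + v_{4} = 2·v_{3} + v_{5} ; sig = ⟨2 | 1 2⟩
  {2,7}:  v_{2} + v_{7} = v_{1} + 2·v_{3} ; sig = ⟨2 | 1 2⟩
  {4,6}:  v_{4} + v_{6} = 2·v_{3} + v_{8} ; sig = ⟨2 | 1 2⟩
  {0,2}:  v_{0} + v_{2} = 2·v_{1} + 3·v_{3} ; sig = ⟨2 | 2 3⟩
  {1,3,8}:  v_{1} + v_{3} + v_{8} = 0 ; sig = ⟨3 | 0⟩
  {1,3,7}:  v_{1} + v_{3} + v_{7} = v_{0} ; sig = ⟨3 | 1⟩
  {5,6,7}:  v_{5} + v_{6} + v_{7} = v_{3} ; sig = ⟨3 | 1⟩
  {0,5,6}:  v_{0} + v_{5} + v_{6} = v_{1} + 2·v_{3} ; sig = ⟨3 | 1 2⟩
  {1,3,5,6}:  v_{1} + v_{3} + v_{5} + v_{6} = v_{2} ; sig = ⟨4 | 1⟩
  {3,5,7,8}:  v_{3} + v_{5} + v_{7} + v_{8} = v_{4} ; sig = ⟨4 | 1⟩

Hence PRS(X_Σ) =
{ ⟨2 | 1⟩,  ⟨2 | 1 1⟩ ×2,  ⟨2 | 1 1 2⟩,  ⟨2 | 1 2⟩ ×3,  ⟨2 | 2 3⟩,  ⟨3 | 0⟩,  ⟨3 | 1⟩ ×2,  ⟨3 | 1 2⟩,  ⟨4 | 1⟩ ×2 }
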